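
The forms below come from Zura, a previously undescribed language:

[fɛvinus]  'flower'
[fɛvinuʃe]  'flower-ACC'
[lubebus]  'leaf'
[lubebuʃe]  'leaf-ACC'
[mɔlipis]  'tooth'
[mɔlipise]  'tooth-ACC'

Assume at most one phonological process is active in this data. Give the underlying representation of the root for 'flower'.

/fɛvinuʃ/

The stem for 'flower' ends in [s] in [fɛvinus] but [ʃ] in [fɛvinuʃe].
Compare 'tooth', with invariant [s] in [mɔlipis] and [mɔlipise]: an analysis with underlying /s/ and a rule producing [ʃ] before the ACC suffix would wrongly predict alternation here too.
So /ʃ/ is underlying, and a rule of depalatalization — palato-alveolar /ʃ/ becomes [s] when no front vowel follows — gives [s].
Hence 'flower' is /fɛvinuʃ/ underlyingly.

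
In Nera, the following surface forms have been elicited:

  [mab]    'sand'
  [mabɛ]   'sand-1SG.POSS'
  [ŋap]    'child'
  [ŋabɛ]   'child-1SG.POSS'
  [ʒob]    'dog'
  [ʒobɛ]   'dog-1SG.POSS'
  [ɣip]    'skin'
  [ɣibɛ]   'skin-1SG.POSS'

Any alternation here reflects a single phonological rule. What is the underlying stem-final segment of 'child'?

The stem for 'child' ends in [p] in [ŋap] but [b] in [ŋabɛ].
The stem 'sand' ([mab], [mabɛ]) shows [b] unchanged in both environments, so [b] cannot be basic with [p] derived in isolation.
The underlying segment must be /p/; voiceless stops become voiced between vowels, yielding [b] there.

/p/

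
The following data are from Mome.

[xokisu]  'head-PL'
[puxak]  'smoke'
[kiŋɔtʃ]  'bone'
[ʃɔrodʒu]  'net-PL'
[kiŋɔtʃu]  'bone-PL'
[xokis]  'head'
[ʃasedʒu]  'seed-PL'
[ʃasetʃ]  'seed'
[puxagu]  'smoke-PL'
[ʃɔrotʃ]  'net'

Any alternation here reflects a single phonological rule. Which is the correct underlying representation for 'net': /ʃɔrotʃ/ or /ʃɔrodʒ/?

In [ʃɔrotʃ] and [ʃɔrodʒu] the final segment of 'net' alternates: [tʃ] ~ [dʒ].
The stem 'bone' ([kiŋɔtʃ], [kiŋɔtʃu]) shows [tʃ] unchanged in both environments, so [tʃ] cannot be basic with [dʒ] derived before the PL suffix.
The alternation reflects word-final obstruent devoicing: voiced obstruents become voiceless word-finally. /dʒ/ is underlying.

/ʃɔrodʒ/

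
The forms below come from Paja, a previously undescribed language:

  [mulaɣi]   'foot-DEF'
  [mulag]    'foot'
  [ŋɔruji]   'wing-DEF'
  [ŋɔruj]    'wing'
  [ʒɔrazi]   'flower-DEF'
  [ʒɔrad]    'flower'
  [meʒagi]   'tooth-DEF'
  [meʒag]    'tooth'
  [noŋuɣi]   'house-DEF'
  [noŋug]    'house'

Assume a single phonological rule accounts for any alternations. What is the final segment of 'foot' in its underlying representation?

/ɣ/

In [mulaɣi] and [mulag] the final segment of 'foot' alternates: [ɣ] ~ [g].
The stem 'tooth' ([meʒagi], [meʒag]) shows [g] unchanged in both environments, so [g] cannot be basic with [ɣ] derived before the DEF suffix.
Therefore /ɣ/ is basic and [g] is derived by word-final hardening (voiced fricatives become stops word-finally).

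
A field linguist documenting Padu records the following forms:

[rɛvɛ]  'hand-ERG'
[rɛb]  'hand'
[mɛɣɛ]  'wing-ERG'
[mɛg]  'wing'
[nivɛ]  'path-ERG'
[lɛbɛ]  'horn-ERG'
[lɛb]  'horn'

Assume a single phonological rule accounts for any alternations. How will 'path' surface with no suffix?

[nib]

'hand' shows [v] ~ [b] at the end of the stem ([rɛvɛ] vs [rɛb]).
The stem 'horn' ([lɛbɛ], [lɛb]) shows [b] unchanged in both environments, so [b] cannot be basic with [v] derived before the ERG suffix.
The alternation reflects word-final hardening: voiced fricatives become stops word-finally. /v/ is underlying.
The one attested form of 'path', [nivɛ], shows underlying /niv/. Applying the same rule word-finally gives [nib].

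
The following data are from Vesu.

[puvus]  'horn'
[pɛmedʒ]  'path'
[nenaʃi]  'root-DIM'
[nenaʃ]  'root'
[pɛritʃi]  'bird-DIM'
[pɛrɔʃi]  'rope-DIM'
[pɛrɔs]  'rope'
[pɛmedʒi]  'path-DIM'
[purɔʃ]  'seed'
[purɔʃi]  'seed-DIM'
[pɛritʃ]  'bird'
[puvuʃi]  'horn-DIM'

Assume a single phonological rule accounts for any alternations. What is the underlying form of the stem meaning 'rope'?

/pɛrɔs/

The root 'rope' surfaces as [pɛrɔʃi] and [pɛrɔs], with a stem-final [ʃ] ~ [s] alternation.
But 'seed' keeps [ʃ] in both environments ([purɔʃi], [purɔʃ]), so there is no rule changing /ʃ/ to [s] in isolation.
The underlying segment must be /s/; /s/ becomes palato-alveolar [ʃ] before a front vowel, yielding [ʃ] there.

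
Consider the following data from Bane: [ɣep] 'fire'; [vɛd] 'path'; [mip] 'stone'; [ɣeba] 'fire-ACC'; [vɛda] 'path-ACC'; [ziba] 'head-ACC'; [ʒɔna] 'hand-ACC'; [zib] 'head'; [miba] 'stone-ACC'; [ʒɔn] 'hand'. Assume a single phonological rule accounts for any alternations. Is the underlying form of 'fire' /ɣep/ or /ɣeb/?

The stem for 'fire' ends in [b] in [ɣeba] but [p] in [ɣep].
If /b/ were underlying and a rule turned it into [p] in isolation, 'head' would also alternate; but it has [b] in both [ziba] and [zib].
So /p/ is underlying, and a rule of intervocalic voicing — voiceless stops become voiced between vowels — gives [b].

/ɣep/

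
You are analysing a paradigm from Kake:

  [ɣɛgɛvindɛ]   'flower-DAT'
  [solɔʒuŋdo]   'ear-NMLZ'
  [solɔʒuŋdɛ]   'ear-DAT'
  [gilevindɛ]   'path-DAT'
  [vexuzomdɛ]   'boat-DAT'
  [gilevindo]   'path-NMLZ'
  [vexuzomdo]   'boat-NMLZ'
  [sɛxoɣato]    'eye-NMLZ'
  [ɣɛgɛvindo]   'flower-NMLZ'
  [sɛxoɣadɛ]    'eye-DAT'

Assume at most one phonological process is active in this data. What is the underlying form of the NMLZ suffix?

The NMLZ suffix surfaces as [-do] and [-to], depending on the final segment of the stem.
By contrast the DAT suffix keeps its initial [d] throughout — that segment must be underlying.
So the underlying form is /-to/, and voiceless stops become voiced after a nasal.

/-to/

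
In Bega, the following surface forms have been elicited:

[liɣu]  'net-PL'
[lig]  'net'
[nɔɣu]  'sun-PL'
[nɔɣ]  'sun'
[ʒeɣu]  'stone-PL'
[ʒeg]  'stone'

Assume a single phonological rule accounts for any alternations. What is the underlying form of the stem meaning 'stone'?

In [ʒeɣu] and [ʒeg] the final segment of 'stone' alternates: [ɣ] ~ [g].
Compare 'sun', with invariant [ɣ] in [nɔɣu] and [nɔɣ]: an analysis with underlying /ɣ/ and a rule producing [g] in isolation would wrongly predict alternation here too.
The underlying segment must be /g/; voiced stops become fricatives between vowels, yielding [ɣ] there.
The underlying form of 'stone' is therefore /ʒeg/.

/ʒeg/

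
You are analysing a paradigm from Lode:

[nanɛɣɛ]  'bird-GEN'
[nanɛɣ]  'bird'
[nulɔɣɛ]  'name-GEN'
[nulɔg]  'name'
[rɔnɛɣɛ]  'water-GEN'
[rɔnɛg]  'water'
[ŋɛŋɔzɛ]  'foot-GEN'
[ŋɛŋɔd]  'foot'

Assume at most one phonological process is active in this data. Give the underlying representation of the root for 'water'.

/rɔnɛg/

The root 'water' surfaces as [rɔnɛɣɛ] and [rɔnɛg], with a stem-final [ɣ] ~ [g] alternation.
Compare 'bird', with invariant [ɣ] in [nanɛɣɛ] and [nanɛɣ]: an analysis with underlying /ɣ/ and a rule producing [g] in isolation would wrongly predict alternation here too.
Therefore /g/ is basic and [ɣ] is derived by intervocalic spirantization (voiced stops become fricatives between vowels).
So 'water' = /rɔnɛg/.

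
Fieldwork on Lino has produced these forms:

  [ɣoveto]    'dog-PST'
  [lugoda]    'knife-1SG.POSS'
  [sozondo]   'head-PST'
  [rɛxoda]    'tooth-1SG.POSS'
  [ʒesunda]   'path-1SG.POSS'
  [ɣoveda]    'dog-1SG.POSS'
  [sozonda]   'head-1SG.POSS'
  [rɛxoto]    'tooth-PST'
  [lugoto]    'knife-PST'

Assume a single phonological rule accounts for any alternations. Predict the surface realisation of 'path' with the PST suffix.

[ʒesundo]

The PST morpheme has two allomorphs, [-do] and [-to].
The 1SG.POSS suffix, which begins with [d], is invariant after every stem; so [d] is not altered by any rule here.
So the underlying form is /-to/, and voiceless stops become voiced after a nasal.
After 'path', which ends in a nasal, the suffix surfaces as [-do], giving [ʒesundo].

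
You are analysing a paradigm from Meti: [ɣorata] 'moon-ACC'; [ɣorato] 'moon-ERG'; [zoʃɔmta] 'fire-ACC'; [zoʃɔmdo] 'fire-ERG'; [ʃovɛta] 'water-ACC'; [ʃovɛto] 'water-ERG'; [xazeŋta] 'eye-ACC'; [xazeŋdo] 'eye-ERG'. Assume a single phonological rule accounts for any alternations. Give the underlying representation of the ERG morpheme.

/-do/

The ERG morpheme has two allomorphs, [-do] and [-to].
The ACC suffix, which begins with [t], is invariant after every stem; so [t] is not altered by any rule here.
So the underlying form is /-do/, and voiced stops become voiceless after a vowel.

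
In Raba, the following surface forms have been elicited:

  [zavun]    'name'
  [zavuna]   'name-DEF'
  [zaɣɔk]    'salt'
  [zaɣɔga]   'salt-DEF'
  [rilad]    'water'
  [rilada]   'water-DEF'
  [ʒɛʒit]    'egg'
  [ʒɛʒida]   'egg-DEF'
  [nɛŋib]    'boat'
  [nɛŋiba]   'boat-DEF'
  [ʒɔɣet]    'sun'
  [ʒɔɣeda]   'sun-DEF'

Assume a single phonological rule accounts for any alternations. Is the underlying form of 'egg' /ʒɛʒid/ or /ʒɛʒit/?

/ʒɛʒit/

In [ʒɛʒit] and [ʒɛʒida] the final segment of 'egg' alternates: [t] ~ [d].
The stem 'water' ([rilad], [rilada]) shows [d] unchanged in both environments, so [d] cannot be basic with [t] derived in isolation.
So /t/ is underlying, and a rule of intervocalic voicing — voiceless stops become voiced between vowels — gives [d].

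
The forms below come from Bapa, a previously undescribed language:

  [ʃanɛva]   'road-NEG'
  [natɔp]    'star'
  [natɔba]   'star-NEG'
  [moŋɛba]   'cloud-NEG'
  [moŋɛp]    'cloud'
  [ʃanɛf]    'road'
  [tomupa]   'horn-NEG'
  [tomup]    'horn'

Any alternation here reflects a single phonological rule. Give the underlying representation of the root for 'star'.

/natɔb/

The root 'star' surfaces as [natɔp] and [natɔba], with a stem-final [p] ~ [b] alternation.
But 'horn' keeps [p] in both environments ([tomup], [tomupa]), so there is no rule changing /p/ to [b] before the NEG suffix.
So /b/ is underlying, and a rule of word-final obstruent devoicing — voiced obstruents become voiceless word-finally — gives [p].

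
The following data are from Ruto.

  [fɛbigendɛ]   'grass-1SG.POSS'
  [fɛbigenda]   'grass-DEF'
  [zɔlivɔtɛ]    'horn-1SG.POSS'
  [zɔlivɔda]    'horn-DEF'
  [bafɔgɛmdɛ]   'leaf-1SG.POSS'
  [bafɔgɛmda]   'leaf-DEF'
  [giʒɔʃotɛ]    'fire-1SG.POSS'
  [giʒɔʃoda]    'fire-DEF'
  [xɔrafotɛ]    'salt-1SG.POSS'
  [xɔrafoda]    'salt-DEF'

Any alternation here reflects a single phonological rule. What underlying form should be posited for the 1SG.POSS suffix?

The 1SG.POSS suffix surfaces as [-dɛ] and [-tɛ], depending on the final segment of the stem.
By contrast the DEF suffix keeps its initial [d] throughout — that segment must be underlying.
So the underlying form is /-tɛ/, and voiceless stops become voiced after a nasal.

/-tɛ/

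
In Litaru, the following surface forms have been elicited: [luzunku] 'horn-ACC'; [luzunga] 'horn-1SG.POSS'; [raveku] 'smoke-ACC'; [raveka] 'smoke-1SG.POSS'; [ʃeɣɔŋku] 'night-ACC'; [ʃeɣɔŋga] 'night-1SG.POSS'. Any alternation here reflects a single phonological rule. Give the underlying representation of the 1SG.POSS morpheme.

/-ga/

The 1SG.POSS morpheme has two allomorphs, [-ga] and [-ka].
The ACC suffix, which begins with [k], is invariant after every stem; so [k] is not altered by any rule here.
So the underlying form is /-ga/, and voiced stops become voiceless after a vowel.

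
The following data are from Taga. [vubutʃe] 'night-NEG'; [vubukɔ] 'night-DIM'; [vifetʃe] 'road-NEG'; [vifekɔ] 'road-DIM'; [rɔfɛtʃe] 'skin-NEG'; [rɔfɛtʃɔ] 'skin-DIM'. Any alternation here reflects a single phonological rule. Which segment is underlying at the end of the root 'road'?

/k/

In [vifetʃe] and [vifekɔ] the final segment of 'road' alternates: [tʃ] ~ [k].
Compare 'skin', with invariant [tʃ] in [rɔfɛtʃe] and [rɔfɛtʃɔ]: an analysis with underlying /tʃ/ and a rule producing [k] before the DIM suffix would wrongly predict alternation here too.
The underlying segment must be /k/; /k/ becomes palato-alveolar [tʃ] before a front vowel, yielding [tʃ] there.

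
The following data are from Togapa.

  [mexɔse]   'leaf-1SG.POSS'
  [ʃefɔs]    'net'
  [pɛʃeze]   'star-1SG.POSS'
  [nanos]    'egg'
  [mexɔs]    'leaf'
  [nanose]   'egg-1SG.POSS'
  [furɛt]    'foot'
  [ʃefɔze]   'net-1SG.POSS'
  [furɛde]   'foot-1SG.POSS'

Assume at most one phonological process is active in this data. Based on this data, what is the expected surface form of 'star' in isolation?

[pɛʃes]

The stem for 'net' ends in [z] in [ʃefɔze] but [s] in [ʃefɔs].
Compare 'egg', with invariant [s] in [nanose] and [nanos]: an analysis with underlying /s/ and a rule producing [z] before the 1SG.POSS suffix would wrongly predict alternation here too.
Therefore /z/ is basic and [s] is derived by word-final obstruent devoicing (voiced obstruents become voiceless word-finally).
From [pɛʃeze] the stem 'star' is /pɛʃez/; word-finally this yields [pɛʃes].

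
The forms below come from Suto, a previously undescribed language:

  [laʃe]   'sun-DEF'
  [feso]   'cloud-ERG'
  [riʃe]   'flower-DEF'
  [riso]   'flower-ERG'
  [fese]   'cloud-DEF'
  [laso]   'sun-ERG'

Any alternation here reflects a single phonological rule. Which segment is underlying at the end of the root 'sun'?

/ʃ/

'sun' shows [s] ~ [ʃ] at the end of the stem ([laso] vs [laʃe]).
If /s/ were underlying and a rule turned it into [ʃ] before the DEF suffix, 'cloud' would also alternate; but it has [s] in both [feso] and [fese].
The underlying segment must be /ʃ/; palato-alveolar /ʃ/ becomes [s] when no front vowel follows, yielding [s] there.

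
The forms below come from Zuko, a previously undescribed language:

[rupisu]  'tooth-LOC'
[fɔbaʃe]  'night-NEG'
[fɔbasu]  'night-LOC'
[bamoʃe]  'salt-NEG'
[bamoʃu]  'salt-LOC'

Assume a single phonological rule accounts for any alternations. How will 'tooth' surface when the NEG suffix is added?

In [fɔbaʃe] and [fɔbasu] the final segment of 'night' alternates: [ʃ] ~ [s].
But 'salt' keeps [ʃ] in both environments ([bamoʃe], [bamoʃu]), so there is no rule changing /ʃ/ to [s] before the LOC suffix.
The underlying segment must be /s/; /s/ becomes palato-alveolar [ʃ] before a front vowel, yielding [ʃ] there.
From [rupisu] the stem 'tooth' is /rupis/; before a front vowel this yields [rupiʃe].

[rupiʃe]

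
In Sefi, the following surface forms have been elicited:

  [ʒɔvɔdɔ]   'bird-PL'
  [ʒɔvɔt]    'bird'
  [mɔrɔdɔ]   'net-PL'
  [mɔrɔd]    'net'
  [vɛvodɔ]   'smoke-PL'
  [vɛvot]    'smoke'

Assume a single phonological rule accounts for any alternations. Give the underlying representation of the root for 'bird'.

The stem for 'bird' ends in [d] in [ʒɔvɔdɔ] but [t] in [ʒɔvɔt].
The stem 'net' ([mɔrɔdɔ], [mɔrɔd]) shows [d] unchanged in both environments, so [d] cannot be basic with [t] derived in isolation.
The alternation reflects intervocalic voicing: voiceless stops become voiced between vowels. /t/ is underlying.
The underlying form of 'bird' is therefore /ʒɔvɔt/.

/ʒɔvɔt/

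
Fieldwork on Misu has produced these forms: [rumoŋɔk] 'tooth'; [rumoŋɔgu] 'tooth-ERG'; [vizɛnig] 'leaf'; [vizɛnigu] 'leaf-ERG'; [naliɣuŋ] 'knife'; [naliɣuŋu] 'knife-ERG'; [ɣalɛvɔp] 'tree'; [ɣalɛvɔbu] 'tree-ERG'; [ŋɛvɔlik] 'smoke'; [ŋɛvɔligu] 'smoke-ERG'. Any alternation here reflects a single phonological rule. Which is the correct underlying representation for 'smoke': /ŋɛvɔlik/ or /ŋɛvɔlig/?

In [ŋɛvɔlik] and [ŋɛvɔligu] the final segment of 'smoke' alternates: [k] ~ [g].
Compare 'leaf', with invariant [g] in [vizɛnig] and [vizɛnigu]: an analysis with underlying /g/ and a rule producing [k] in isolation would wrongly predict alternation here too.
So /k/ is underlying, and a rule of intervocalic voicing — voiceless stops become voiced between vowels — gives [g].

/ŋɛvɔlik/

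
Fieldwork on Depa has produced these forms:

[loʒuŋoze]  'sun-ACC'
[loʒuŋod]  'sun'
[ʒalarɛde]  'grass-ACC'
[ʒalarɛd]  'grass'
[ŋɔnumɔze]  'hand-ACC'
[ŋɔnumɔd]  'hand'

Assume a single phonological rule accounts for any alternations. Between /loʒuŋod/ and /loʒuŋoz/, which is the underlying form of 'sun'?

/loʒuŋoz/

The root 'sun' surfaces as [loʒuŋoze] and [loʒuŋod], with a stem-final [z] ~ [d] alternation.
If /d/ were underlying and a rule turned it into [z] before the ACC suffix, 'grass' would also alternate; but it has [d] in both [ʒalarɛde] and [ʒalarɛd].
Therefore /z/ is basic and [d] is derived by word-final hardening (voiced fricatives become stops word-finally).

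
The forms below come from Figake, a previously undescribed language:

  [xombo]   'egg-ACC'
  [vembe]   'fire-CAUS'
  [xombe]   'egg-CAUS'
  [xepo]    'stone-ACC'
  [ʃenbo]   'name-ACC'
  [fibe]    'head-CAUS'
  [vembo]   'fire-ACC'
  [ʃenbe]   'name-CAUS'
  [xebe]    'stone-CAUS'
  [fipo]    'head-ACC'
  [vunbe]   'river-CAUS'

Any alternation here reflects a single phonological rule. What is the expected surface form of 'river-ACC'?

[vunbo]

The ACC suffix surfaces as [-bo] and [-po], depending on the final segment of the stem.
The CAUS suffix, which begins with [b], is invariant after every stem; so [b] is not altered by any rule here.
So the underlying form is /-po/, and voiceless stops become voiced after a nasal.
After 'river', which ends in a nasal, the suffix surfaces as [-bo], giving [vunbo].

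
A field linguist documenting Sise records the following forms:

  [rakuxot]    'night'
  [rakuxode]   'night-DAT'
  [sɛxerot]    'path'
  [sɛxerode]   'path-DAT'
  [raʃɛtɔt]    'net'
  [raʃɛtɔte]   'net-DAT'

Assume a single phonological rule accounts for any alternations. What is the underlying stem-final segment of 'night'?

/d/

In [rakuxot] and [rakuxode] the final segment of 'night' alternates: [t] ~ [d].
If /t/ were underlying and a rule turned it into [d] before the DAT suffix, 'net' would also alternate; but it has [t] in both [raʃɛtɔt] and [raʃɛtɔte].
Therefore /d/ is basic and [t] is derived by word-final obstruent devoicing (voiced obstruents become voiceless word-finally).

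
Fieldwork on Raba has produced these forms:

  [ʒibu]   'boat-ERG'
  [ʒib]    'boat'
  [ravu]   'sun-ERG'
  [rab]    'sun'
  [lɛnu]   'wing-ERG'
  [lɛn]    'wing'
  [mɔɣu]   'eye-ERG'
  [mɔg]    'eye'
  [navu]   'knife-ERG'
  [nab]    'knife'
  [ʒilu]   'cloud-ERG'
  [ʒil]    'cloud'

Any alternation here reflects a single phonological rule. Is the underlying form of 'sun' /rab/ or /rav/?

The stem for 'sun' ends in [v] in [ravu] but [b] in [rab].
The stem 'boat' ([ʒibu], [ʒib]) shows [b] unchanged in both environments, so [b] cannot be basic with [v] derived before the ERG suffix.
So /v/ is underlying, and a rule of word-final hardening — voiced fricatives become stops word-finally — gives [b].

/rav/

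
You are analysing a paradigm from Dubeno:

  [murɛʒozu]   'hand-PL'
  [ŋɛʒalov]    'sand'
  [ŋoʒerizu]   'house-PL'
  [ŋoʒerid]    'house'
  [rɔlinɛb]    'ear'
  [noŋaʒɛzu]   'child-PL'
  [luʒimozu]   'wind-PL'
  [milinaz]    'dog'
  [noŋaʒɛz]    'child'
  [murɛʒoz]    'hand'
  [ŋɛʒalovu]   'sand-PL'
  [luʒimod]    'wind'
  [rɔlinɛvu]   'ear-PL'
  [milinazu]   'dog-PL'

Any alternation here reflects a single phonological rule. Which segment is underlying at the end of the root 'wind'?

/d/

In [luʒimod] and [luʒimozu] the final segment of 'wind' alternates: [d] ~ [z].
If /z/ were underlying and a rule turned it into [d] in isolation, 'hand' would also alternate; but it has [z] in both [murɛʒoz] and [murɛʒozu].
So /d/ is underlying, and a rule of intervocalic spirantization — voiced stops become fricatives between vowels — gives [z].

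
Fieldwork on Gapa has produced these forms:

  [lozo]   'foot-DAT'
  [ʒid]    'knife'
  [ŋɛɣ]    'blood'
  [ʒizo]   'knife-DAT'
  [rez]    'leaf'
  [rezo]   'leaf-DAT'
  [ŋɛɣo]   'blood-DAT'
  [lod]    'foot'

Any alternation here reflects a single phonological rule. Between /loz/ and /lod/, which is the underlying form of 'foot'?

/lod/

The stem for 'foot' ends in [d] in [lod] but [z] in [lozo].
Compare 'leaf', with invariant [z] in [rez] and [rezo]: an analysis with underlying /z/ and a rule producing [d] in isolation would wrongly predict alternation here too.
So /d/ is underlying, and a rule of intervocalic spirantization — voiced stops become fricatives between vowels — gives [z].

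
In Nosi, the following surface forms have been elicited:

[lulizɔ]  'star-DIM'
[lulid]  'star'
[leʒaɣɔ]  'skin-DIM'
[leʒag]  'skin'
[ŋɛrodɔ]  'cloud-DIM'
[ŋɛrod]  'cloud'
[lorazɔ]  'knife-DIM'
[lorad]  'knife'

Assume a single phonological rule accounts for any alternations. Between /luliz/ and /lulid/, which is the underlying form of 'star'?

/luliz/

In [lulizɔ] and [lulid] the final segment of 'star' alternates: [z] ~ [d].
The stem 'cloud' ([ŋɛrodɔ], [ŋɛrod]) shows [d] unchanged in both environments, so [d] cannot be basic with [z] derived before the DIM suffix.
Therefore /z/ is basic and [d] is derived by word-final hardening (voiced fricatives become stops word-finally).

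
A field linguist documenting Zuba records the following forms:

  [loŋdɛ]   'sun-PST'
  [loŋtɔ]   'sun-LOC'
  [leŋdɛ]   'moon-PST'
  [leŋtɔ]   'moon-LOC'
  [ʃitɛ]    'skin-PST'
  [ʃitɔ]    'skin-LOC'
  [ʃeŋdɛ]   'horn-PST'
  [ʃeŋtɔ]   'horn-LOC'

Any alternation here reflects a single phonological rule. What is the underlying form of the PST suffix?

The PST suffix surfaces as [-dɛ] and [-tɛ], depending on the final segment of the stem.
By contrast the LOC suffix keeps its initial [t] throughout — that segment must be underlying.
So the underlying form is /-dɛ/, and voiced stops become voiceless after a vowel.

/-dɛ/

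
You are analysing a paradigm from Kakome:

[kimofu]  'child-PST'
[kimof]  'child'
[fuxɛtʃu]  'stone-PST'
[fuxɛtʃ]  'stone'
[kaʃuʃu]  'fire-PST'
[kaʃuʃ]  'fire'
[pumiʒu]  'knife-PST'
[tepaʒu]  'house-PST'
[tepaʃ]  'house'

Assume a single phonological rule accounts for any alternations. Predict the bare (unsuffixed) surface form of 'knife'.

[pumiʃ]

'house' shows [ʒ] ~ [ʃ] at the end of the stem ([tepaʒu] vs [tepaʃ]).
The stem 'fire' ([kaʃuʃu], [kaʃuʃ]) shows [ʃ] unchanged in both environments, so [ʃ] cannot be basic with [ʒ] derived before the PST suffix.
The alternation reflects word-final obstruent devoicing: voiced obstruents become voiceless word-finally. /ʒ/ is underlying.
From [pumiʒu] the stem 'knife' is /pumiʒ/; word-finally this yields [pumiʃ].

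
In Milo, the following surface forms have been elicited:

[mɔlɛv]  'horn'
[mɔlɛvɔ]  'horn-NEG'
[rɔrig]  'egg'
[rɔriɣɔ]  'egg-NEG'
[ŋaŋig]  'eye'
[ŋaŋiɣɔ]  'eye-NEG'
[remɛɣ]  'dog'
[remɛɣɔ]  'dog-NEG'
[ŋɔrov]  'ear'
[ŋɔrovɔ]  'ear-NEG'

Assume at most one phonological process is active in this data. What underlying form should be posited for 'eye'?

/ŋaŋig/

The root 'eye' surfaces as [ŋaŋig] and [ŋaŋiɣɔ], with a stem-final [g] ~ [ɣ] alternation.
But 'dog' keeps [ɣ] in both environments ([remɛɣ], [remɛɣɔ]), so there is no rule changing /ɣ/ to [g] in isolation.
The underlying segment must be /g/; voiced stops become fricatives between vowels, yielding [ɣ] there.
Hence 'eye' is /ŋaŋig/ underlyingly.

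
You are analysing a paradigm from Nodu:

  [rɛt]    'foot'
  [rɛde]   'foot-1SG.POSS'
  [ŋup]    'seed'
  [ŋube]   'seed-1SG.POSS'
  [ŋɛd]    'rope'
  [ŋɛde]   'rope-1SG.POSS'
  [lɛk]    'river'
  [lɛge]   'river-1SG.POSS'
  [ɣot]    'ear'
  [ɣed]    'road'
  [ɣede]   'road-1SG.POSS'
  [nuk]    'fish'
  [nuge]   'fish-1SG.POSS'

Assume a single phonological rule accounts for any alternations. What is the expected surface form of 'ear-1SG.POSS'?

[ɣode]

The root 'foot' surfaces as [rɛt] and [rɛde], with a stem-final [t] ~ [d] alternation.
The stem 'rope' ([ŋɛd], [ŋɛde]) shows [d] unchanged in both environments, so [d] cannot be basic with [t] derived in isolation.
The underlying segment must be /t/; voiceless stops become voiced between vowels, yielding [d] there.
From [ɣot] the stem 'ear' is /ɣot/; between vowels this yields [ɣode].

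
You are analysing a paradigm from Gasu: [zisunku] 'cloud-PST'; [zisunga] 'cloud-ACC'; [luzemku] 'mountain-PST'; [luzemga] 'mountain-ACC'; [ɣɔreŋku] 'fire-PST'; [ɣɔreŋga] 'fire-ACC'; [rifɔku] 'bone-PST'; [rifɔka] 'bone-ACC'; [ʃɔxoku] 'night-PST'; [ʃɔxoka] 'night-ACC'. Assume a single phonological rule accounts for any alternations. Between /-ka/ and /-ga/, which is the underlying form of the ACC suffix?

/-ga/

The ACC suffix surfaces as [-ga] and [-ka], depending on the final segment of the stem.
By contrast the PST suffix keeps its initial [k] throughout — that segment must be underlying.
The ACC suffix is therefore /-ga/ underlyingly, with post-vocalic devoicing: voiced stops become voiceless after a vowel.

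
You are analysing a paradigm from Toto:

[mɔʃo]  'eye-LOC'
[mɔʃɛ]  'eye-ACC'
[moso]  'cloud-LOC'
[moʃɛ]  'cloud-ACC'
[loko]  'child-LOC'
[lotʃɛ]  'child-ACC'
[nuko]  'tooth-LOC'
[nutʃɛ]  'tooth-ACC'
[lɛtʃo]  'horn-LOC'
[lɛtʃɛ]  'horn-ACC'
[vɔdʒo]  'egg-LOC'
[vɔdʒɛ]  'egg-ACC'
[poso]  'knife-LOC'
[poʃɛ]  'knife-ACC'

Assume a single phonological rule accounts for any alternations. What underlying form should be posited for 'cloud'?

/mos/

The stem for 'cloud' ends in [s] in [moso] but [ʃ] in [moʃɛ].
But 'eye' keeps [ʃ] in both environments ([mɔʃo], [mɔʃɛ]), so there is no rule changing /ʃ/ to [s] before the LOC suffix.
The underlying segment must be /s/; /k/ and /s/ become palato-alveolar [tʃ] and [ʃ] before a front vowel, yielding [ʃ] there.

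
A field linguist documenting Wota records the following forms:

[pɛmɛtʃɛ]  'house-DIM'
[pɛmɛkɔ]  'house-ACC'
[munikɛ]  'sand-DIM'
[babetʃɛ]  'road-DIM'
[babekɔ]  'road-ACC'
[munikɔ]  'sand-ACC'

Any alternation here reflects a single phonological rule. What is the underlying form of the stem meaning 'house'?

The stem for 'house' ends in [k] in [pɛmɛkɔ] but [tʃ] in [pɛmɛtʃɛ].
If /k/ were underlying and a rule turned it into [tʃ] before the DIM suffix, 'sand' would also alternate; but it has [k] in both [munikɔ] and [munikɛ].
The underlying segment must be /tʃ/; palato-alveolar /tʃ/ becomes [k] when no front vowel follows, yielding [k] there.
Hence 'house' is /pɛmɛtʃ/ underlyingly.

/pɛmɛtʃ/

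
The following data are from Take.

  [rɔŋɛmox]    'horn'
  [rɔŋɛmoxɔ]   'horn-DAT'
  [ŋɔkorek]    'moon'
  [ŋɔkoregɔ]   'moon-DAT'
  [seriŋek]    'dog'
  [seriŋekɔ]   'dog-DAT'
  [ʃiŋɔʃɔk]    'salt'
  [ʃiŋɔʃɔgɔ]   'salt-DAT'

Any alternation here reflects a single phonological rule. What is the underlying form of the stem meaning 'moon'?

In [ŋɔkorek] and [ŋɔkoregɔ] the final segment of 'moon' alternates: [k] ~ [g].
The stem 'dog' ([seriŋek], [seriŋekɔ]) shows [k] unchanged in both environments, so [k] cannot be basic with [g] derived before the DAT suffix.
The alternation reflects word-final obstruent devoicing: voiced obstruents become voiceless word-finally. /g/ is underlying.

/ŋɔkoreg/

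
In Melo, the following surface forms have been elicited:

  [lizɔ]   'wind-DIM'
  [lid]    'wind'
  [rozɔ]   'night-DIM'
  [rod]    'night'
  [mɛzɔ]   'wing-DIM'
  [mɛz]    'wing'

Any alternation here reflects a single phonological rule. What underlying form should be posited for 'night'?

'night' shows [z] ~ [d] at the end of the stem ([rozɔ] vs [rod]).
The stem 'wing' ([mɛzɔ], [mɛz]) shows [z] unchanged in both environments, so [z] cannot be basic with [d] derived in isolation.
So /d/ is underlying, and a rule of intervocalic spirantization — voiced stops become fricatives between vowels — gives [z].
So 'night' = /rod/.

/rod/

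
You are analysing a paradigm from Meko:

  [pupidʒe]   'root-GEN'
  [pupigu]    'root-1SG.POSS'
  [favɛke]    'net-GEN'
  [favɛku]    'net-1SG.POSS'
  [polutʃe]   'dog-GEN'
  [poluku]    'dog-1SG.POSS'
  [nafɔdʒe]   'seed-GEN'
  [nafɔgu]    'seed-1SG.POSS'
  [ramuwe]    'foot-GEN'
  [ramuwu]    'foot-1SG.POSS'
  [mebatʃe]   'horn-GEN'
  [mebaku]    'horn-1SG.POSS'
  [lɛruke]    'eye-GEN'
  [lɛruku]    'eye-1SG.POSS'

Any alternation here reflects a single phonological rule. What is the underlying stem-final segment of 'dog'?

/tʃ/

In [polutʃe] and [poluku] the final segment of 'dog' alternates: [tʃ] ~ [k].
But 'net' keeps [k] in both environments ([favɛke], [favɛku]), so there is no rule changing /k/ to [tʃ] before the GEN suffix.
Therefore /tʃ/ is basic and [k] is derived by depalatalization (palato-alveolar /tʃ/ and /dʒ/ become [k] and [g] when no front vowel follows).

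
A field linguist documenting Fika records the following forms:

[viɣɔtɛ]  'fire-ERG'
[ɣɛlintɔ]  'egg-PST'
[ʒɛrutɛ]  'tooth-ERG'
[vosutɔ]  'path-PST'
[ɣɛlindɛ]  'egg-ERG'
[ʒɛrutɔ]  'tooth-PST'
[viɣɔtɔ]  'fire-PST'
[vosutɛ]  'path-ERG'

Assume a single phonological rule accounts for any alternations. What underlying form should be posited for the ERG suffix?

The ERG morpheme has two allomorphs, [-dɛ] and [-tɛ].
The PST suffix, which begins with [t], is invariant after every stem; so [t] is not altered by any rule here.
So the underlying form is /-dɛ/, and voiced stops become voiceless after a vowel.

/-dɛ/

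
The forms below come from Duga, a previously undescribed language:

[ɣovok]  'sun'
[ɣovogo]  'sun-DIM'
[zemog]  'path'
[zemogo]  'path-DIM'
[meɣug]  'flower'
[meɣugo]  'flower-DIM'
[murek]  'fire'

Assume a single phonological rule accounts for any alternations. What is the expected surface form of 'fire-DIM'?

[murego]

In [ɣovok] and [ɣovogo] the final segment of 'sun' alternates: [k] ~ [g].
The stem 'path' ([zemog], [zemogo]) shows [g] unchanged in both environments, so [g] cannot be basic with [k] derived in isolation.
The underlying segment must be /k/; voiceless stops become voiced between vowels, yielding [g] there.
From [murek] the stem 'fire' is /murek/; between vowels this yields [murego].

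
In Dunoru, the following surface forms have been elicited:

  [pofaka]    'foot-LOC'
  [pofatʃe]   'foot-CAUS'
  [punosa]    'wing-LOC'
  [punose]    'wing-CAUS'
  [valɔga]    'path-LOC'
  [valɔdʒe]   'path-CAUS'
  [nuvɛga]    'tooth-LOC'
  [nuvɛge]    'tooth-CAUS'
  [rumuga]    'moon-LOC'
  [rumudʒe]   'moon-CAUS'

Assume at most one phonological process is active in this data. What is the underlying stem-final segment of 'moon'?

/dʒ/

The stem for 'moon' ends in [g] in [rumuga] but [dʒ] in [rumudʒe].
But 'tooth' keeps [g] in both environments ([nuvɛga], [nuvɛge]), so there is no rule changing /g/ to [dʒ] before the CAUS suffix.
So /dʒ/ is underlying, and a rule of depalatalization — palato-alveolar /tʃ/ and /dʒ/ become [k] and [g] when no front vowel follows — gives [g].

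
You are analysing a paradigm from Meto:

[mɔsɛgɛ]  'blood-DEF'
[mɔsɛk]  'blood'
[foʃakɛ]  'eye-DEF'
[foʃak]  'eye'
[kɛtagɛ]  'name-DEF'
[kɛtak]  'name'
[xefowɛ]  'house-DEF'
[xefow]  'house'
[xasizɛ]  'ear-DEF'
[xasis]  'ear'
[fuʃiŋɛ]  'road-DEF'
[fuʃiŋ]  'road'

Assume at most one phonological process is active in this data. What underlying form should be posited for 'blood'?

/mɔsɛg/

The stem for 'blood' ends in [g] in [mɔsɛgɛ] but [k] in [mɔsɛk].
But 'eye' keeps [k] in both environments ([foʃakɛ], [foʃak]), so there is no rule changing /k/ to [g] before the DEF suffix.
The alternation reflects word-final obstruent devoicing: voiced obstruents become voiceless word-finally. /g/ is underlying.
The underlying form of 'blood' is therefore /mɔsɛg/.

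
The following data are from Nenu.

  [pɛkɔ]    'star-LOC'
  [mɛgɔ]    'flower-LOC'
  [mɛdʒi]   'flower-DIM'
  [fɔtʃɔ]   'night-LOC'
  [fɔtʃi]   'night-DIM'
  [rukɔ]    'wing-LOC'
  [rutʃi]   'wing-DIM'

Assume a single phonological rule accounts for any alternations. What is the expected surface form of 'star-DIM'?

The stem for 'wing' ends in [k] in [rukɔ] but [tʃ] in [rutʃi].
But 'night' keeps [tʃ] in both environments ([fɔtʃɔ], [fɔtʃi]), so there is no rule changing /tʃ/ to [k] before the LOC suffix.
Therefore /k/ is basic and [tʃ] is derived by palatalization before a front vowel (/k/ and /g/ become palato-alveolar [tʃ] and [dʒ] before a front vowel).
From [pɛkɔ] the stem 'star' is /pɛk/; before a front vowel this yields [pɛtʃi].

[pɛtʃi]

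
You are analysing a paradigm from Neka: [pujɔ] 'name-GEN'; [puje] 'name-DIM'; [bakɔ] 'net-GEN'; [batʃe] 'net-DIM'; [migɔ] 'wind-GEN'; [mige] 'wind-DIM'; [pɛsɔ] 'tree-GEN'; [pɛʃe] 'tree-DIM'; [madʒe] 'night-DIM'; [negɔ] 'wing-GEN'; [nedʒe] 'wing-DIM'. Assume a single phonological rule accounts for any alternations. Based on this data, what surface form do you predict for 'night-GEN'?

In [negɔ] and [nedʒe] the final segment of 'wing' alternates: [g] ~ [dʒ].
But 'wind' keeps [g] in both environments ([migɔ], [mige]), so there is no rule changing /g/ to [dʒ] before the DIM suffix.
The alternation reflects depalatalization: palato-alveolar /tʃ/, /dʒ/ and /ʃ/ become [k], [g] and [s] when no front vowel follows. /dʒ/ is underlying.
The one attested form of 'night', [madʒe], shows underlying /madʒ/. Applying the same rule when no front vowel follows gives [magɔ].

[magɔ]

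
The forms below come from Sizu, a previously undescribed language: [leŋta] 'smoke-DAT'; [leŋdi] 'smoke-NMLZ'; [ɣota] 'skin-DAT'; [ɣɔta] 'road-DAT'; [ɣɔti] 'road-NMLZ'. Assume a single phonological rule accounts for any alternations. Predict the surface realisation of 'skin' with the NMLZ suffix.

[ɣoti]

The NMLZ morpheme has two allomorphs, [-di] and [-ti].
The DAT suffix, which begins with [t], is invariant after every stem; so [t] is not altered by any rule here.
So the underlying form is /-di/, and voiced stops become voiceless after a vowel.
After 'skin', which ends in a vowel, the suffix surfaces as [-ti], giving [ɣoti].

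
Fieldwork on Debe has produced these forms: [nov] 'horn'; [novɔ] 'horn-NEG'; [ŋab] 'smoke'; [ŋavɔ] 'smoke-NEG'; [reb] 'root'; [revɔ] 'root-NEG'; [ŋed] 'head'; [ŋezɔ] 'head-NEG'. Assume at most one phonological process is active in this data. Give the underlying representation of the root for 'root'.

In [reb] and [revɔ] the final segment of 'root' alternates: [b] ~ [v].
The stem 'horn' ([nov], [novɔ]) shows [v] unchanged in both environments, so [v] cannot be basic with [b] derived in isolation.
The alternation reflects intervocalic spirantization: voiced stops become fricatives between vowels. /b/ is underlying.
Hence 'root' is /reb/ underlyingly.

/reb/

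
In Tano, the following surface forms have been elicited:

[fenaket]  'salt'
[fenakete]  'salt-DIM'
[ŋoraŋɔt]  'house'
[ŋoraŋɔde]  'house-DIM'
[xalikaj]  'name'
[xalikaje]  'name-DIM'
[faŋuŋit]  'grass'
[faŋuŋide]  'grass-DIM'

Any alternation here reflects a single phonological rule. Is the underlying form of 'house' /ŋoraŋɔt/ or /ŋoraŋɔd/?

The root 'house' surfaces as [ŋoraŋɔt] and [ŋoraŋɔde], with a stem-final [t] ~ [d] alternation.
If /t/ were underlying and a rule turned it into [d] before the DIM suffix, 'salt' would also alternate; but it has [t] in both [fenaket] and [fenakete].
The underlying segment must be /d/; voiced obstruents become voiceless word-finally, yielding [t] there.

/ŋoraŋɔd/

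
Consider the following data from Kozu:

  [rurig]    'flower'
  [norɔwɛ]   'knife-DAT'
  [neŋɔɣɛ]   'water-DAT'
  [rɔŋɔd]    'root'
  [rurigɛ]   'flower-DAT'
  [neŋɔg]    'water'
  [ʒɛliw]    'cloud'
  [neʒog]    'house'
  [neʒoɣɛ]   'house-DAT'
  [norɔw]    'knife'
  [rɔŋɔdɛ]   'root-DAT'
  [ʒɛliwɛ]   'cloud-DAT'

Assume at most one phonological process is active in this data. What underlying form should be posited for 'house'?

/neʒoɣ/

'house' shows [g] ~ [ɣ] at the end of the stem ([neʒog] vs [neʒoɣɛ]).
Compare 'flower', with invariant [g] in [rurig] and [rurigɛ]: an analysis with underlying /g/ and a rule producing [ɣ] before the DAT suffix would wrongly predict alternation here too.
So /ɣ/ is underlying, and a rule of word-final hardening — voiced fricatives become stops word-finally — gives [g].
Hence 'house' is /neʒoɣ/ underlyingly.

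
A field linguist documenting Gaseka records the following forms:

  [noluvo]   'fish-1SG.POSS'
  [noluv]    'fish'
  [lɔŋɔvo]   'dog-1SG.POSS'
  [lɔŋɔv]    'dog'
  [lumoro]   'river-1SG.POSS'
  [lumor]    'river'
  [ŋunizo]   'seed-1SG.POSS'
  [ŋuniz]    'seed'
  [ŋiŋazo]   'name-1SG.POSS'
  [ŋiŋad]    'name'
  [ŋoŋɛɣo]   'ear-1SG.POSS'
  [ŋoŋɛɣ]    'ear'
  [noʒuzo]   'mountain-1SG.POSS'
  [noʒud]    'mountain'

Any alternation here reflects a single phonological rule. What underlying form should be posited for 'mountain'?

/noʒud/

The root 'mountain' surfaces as [noʒuzo] and [noʒud], with a stem-final [z] ~ [d] alternation.
The stem 'seed' ([ŋunizo], [ŋuniz]) shows [z] unchanged in both environments, so [z] cannot be basic with [d] derived in isolation.
Therefore /d/ is basic and [z] is derived by intervocalic spirantization (voiced stops become fricatives between vowels).
So 'mountain' = /noʒud/.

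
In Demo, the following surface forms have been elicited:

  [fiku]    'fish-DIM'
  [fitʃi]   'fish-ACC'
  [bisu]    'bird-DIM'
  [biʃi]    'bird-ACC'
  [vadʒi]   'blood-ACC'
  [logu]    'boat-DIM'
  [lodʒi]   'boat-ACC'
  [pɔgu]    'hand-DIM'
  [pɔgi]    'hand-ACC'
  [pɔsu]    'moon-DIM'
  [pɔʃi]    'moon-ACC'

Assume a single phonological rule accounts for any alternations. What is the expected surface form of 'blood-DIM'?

[vagu]

'boat' shows [g] ~ [dʒ] at the end of the stem ([logu] vs [lodʒi]).
If /g/ were underlying and a rule turned it into [dʒ] before the ACC suffix, 'hand' would also alternate; but it has [g] in both [pɔgu] and [pɔgi].
The alternation reflects depalatalization: palato-alveolar /tʃ/, /dʒ/ and /ʃ/ become [k], [g] and [s] when no front vowel follows. /dʒ/ is underlying.
The one attested form of 'blood', [vadʒi], shows underlying /vadʒ/. Applying the same rule when no front vowel follows gives [vagu].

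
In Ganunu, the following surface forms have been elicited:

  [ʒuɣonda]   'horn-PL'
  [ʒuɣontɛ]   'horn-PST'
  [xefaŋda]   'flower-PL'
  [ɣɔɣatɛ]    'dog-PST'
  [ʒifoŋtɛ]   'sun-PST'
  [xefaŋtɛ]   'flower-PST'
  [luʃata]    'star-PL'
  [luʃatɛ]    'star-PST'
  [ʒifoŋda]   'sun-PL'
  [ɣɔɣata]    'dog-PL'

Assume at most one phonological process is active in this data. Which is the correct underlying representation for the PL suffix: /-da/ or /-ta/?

/-da/

The PL suffix surfaces as [-da] and [-ta], depending on the final segment of the stem.
By contrast the PST suffix keeps its initial [t] throughout — that segment must be underlying.
So the underlying form is /-da/, and voiced stops become voiceless after a vowel.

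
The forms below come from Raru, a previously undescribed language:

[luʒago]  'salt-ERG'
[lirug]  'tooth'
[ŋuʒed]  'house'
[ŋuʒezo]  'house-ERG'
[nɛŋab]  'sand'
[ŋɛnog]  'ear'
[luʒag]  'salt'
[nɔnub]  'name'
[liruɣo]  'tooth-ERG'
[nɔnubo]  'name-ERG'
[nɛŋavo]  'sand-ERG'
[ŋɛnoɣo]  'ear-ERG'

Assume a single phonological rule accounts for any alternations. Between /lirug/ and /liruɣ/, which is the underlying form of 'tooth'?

/liruɣ/

In [lirug] and [liruɣo] the final segment of 'tooth' alternates: [g] ~ [ɣ].
The stem 'salt' ([luʒag], [luʒago]) shows [g] unchanged in both environments, so [g] cannot be basic with [ɣ] derived before the ERG suffix.
The underlying segment must be /ɣ/; voiced fricatives become stops word-finally, yielding [g] there.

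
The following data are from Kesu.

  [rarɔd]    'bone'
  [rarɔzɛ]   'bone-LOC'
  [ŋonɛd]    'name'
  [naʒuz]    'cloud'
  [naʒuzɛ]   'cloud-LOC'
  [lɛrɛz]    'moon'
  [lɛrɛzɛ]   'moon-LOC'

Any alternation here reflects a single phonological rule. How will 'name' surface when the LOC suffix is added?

In [rarɔd] and [rarɔzɛ] the final segment of 'bone' alternates: [d] ~ [z].
But 'moon' keeps [z] in both environments ([lɛrɛz], [lɛrɛzɛ]), so there is no rule changing /z/ to [d] in isolation.
Therefore /d/ is basic and [z] is derived by intervocalic spirantization (voiced stops become fricatives between vowels).
The one attested form of 'name', [ŋonɛd], shows underlying /ŋonɛd/. Applying the same rule between vowels gives [ŋonɛzɛ].

[ŋonɛzɛ]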